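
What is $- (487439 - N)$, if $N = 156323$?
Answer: $-331116$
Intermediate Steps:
$- (487439 - N) = - (487439 - 156323) = \left(-1\right) 331116 = -331116$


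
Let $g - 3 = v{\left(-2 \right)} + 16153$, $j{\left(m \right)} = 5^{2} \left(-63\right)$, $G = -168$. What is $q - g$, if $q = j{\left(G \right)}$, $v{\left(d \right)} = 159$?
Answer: $-17890$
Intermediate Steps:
$j{\left(m \right)} = -1575$ ($j{\left(m \right)} = 25 \left(-63\right) = -1575$)
$q = -1575$
$g = 16315$ ($g = 3 + \left(159 + 16153\right) = 3 + 16312 = 16315$)
$q - g = -1575 - 16315 = -17890$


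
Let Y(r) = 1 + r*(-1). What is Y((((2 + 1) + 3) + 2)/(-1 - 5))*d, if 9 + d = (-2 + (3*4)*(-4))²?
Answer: 17437/3 ≈ 5812.3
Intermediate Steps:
Y(r) = 1 - r
d = 2491 (d = -9 + (-2 + (3*4)*(-4))² = -9 + (-2 + 12*(-4))² = -9 + (-2 - 48)² = -9 + (-50)² = -9 + 2500 = 2491)
Y((((2 + 1) + 3) + 2)/(-1 - 5))*d = (1 - (((2 + 1) + 3) + 2)/(-1 - 5))*2491 = (1 - ((3 + 3) + 2)/(-6))*2491 = (1 - (6 + 2)*(-1)/6)*2491 = (1 - 8*(-1)/6)*2491 = (1 - 1*(-4/3))*2491 = (1 + 4/3)*2491 = (7/3)*2491 = 17437/3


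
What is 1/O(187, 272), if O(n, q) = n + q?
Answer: 1/459 ≈ 0.0021787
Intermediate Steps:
1/O(187, 272) = 1/(187 + 272) = 1/459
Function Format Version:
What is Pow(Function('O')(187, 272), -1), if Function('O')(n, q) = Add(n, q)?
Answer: Rational(1, 459) ≈ 0.0021787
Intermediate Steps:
Pow(Function('O')(187, 272), -1) = Pow(Add(187, 272), -1) = Pow(459, -1) = Rational(1, 459)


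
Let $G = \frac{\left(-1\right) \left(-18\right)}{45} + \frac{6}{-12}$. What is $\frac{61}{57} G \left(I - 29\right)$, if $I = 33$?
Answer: $- \frac{122}{285} \approx -0.42807$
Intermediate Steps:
$G = - \frac{1}{10}$ ($G = 18 \cdot \frac{1}{45} + 6 \left(- \frac{1}{12}\right) = \frac{2}{5} - \frac{1}{2} = - \frac{1}{10} \approx -0.1$)
$\frac{61}{57} G \left(I - 29\right) = \frac{61}{57} \left(- \frac{1}{10}\right) \left(33 - 29\right) = 61 \cdot \frac{1}{57} \left(- \frac{1}{10}\right) \left(33 - 29\right) = \frac{61}{57} \left(- \frac{1}{10}\right) 4 = \left(- \frac{61}{570}\right) 4 = - \frac{122}{285}$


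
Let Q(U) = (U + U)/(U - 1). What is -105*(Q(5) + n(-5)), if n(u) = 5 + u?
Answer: -525/2 ≈ -262.50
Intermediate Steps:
Q(U) = 2*U/(-1 + U) (Q(U) = (2*U)/(-1 + U) = 2*U/(-1 + U))
-105*(Q(5) + n(-5)) = -105*(2*5/(-1 + 5) + (5 - 5)) = -105*(2*5/4 + 0) = -105*(2*5*(1/4) + 0) = -105*(5/2 + 0) = -105*5/2 = -525/2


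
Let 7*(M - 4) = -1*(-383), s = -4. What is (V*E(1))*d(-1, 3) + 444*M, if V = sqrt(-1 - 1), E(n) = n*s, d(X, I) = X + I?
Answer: 182484/7 - 8*I*sqrt(2) ≈ 26069.0 - 11.314*I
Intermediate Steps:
M = 411/7 (M = 4 + (-1*(-383))/7 = 4 + (1/7)*383 = 4 + 383/7 = 411/7 ≈ 58.714)
d(X, I) = I + X
E(n) = -4*n (E(n) = n*(-4) = -4*n)
V = I*sqrt(2) (V = sqrt(-2) = I*sqrt(2) ≈ 1.4142*I)
(V*E(1))*d(-1, 3) + 444*M = ((I*sqrt(2))*(-4*1))*(3 - 1) + 444*(411/7) = ((I*sqrt(2))*(-4))*2 + 182484/7 = -4*I*sqrt(2)*2 + 182484/7 = -8*I*sqrt(2) + 182484/7 = 182484/7 - 8*I*sqrt(2)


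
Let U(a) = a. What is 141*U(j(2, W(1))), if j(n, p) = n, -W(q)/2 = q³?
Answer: 282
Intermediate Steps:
W(q) = -2*q³
141*U(j(2, W(1))) = 141*2 = 282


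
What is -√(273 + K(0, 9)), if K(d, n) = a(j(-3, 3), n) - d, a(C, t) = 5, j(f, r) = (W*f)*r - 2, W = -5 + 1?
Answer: -√278 ≈ -16.673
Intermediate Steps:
W = -4
j(f, r) = -2 - 4*f*r (j(f, r) = (-4*f)*r - 2 = -4*f*r - 2 = -2 - 4*f*r)
K(d, n) = 5 - d
-√(273 + K(0, 9)) = -√(273 + (5 - 1*0)) = -√(273 + (5 + 0)) = -√(273 + 5) = -√278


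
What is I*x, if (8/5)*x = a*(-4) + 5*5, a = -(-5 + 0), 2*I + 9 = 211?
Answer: 2525/8 ≈ 315.63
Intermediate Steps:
I = 101 (I = -9/2 + (½)*211 = -9/2 + 211/2 = 101)
a = 5 (a = -1*(-5) = 5)
x = 25/8 (x = 5*(5*(-4) + 5*5)/8 = 5*(-20 + 25)/8 = (5/8)*5 = 25/8 ≈ 3.1250)
I*x = 101*(25/8) = 2525/8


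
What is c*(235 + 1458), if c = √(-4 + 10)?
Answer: 1693*√6 ≈ 4147.0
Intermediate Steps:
c = √6 ≈ 2.4495
c*(235 + 1458) = √6*(235 + 1458) = √6*1693 = 1693*√6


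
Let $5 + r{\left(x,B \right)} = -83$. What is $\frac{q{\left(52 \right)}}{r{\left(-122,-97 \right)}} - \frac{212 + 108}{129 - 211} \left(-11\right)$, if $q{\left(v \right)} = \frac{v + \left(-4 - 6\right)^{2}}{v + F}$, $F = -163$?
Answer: $- \frac{2148181}{50061} \approx -42.911$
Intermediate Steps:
$r{\left(x,B \right)} = -88$ ($r{\left(x,B \right)} = -5 - 83 = -88$)
$q{\left(v \right)} = \frac{100 + v}{-163 + v}$ ($q{\left(v \right)} = \frac{v + \left(-4 - 6\right)^{2}}{v - 163} = \frac{v + \left(-10\right)^{2}}{-163 + v} = \frac{v + 100}{-163 + v} = \frac{100 + v}{-163 + v}$)
$\frac{q{\left(52 \right)}}{r{\left(-122,-97 \right)}} - \frac{212 + 108}{129 - 211} \left(-11\right) = \frac{\frac{1}{-163 + 52} \left(100 + 52\right)}{-88} - \frac{212 + 108}{129 - 211} \left(-11\right) = \frac{1}{-111} \cdot 152 \left(- \frac{1}{88}\right) - \frac{320}{-82} \left(-11\right) = \left(- \frac{1}{111}\right) 152 \left(- \frac{1}{88}\right) - 320 \left(- \frac{1}{82}\right) \left(-11\right) = \left(- \frac{152}{111}\right) \left(- \frac{1}{88}\right) - \left(- \frac{160}{41}\right) \left(-11\right) = \frac{19}{1221} - \frac{1760}{41} = - \frac{2148181}{50061}$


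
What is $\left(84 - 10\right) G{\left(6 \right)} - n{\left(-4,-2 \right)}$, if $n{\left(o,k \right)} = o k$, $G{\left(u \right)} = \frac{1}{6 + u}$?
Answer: $- \frac{11}{6} \approx -1.8333$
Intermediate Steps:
$n{\left(o,k \right)} = k o$
$\left(84 - 10\right) G{\left(6 \right)} - n{\left(-4,-2 \right)} = \frac{84 - 10}{6 + 6} - \left(-2\right) \left(-4\right) = \frac{84 - 10}{12} - 8 = 74 \cdot \frac{1}{12} - 8 = \frac{37}{6} - 8 = - \frac{11}{6}$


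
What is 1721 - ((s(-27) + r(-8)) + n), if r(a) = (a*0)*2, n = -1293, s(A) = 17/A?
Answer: 81395/27 ≈ 3014.6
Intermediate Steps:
r(a) = 0 (r(a) = 0*2 = 0)
1721 - ((s(-27) + r(-8)) + n) = 1721 - ((17/(-27) + 0) - 1293) = 1721 - ((17*(-1/27) + 0) - 1293) = 1721 - ((-17/27 + 0) - 1293) = 1721 - (-17/27 - 1293) = 1721 - 1*(-34928/27) = 1721 + 34928/27 = 81395/27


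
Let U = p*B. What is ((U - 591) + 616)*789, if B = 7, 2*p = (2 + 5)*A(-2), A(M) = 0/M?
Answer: 19725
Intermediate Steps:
A(M) = 0
p = 0 (p = ((2 + 5)*0)/2 = (7*0)/2 = (½)*0 = 0)
U = 0 (U = 0*7 = 0)
((U - 591) + 616)*789 = ((0 - 591) + 616)*789 = (-591 + 616)*789 = 25*789 = 19725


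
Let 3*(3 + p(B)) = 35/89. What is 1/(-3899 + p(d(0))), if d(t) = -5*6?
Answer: -267/1041799 ≈ -0.00025629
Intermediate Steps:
d(t) = -30
p(B) = -766/267 (p(B) = -3 + (35/89)/3 = -3 + (35*(1/89))/3 = -3 + (1/3)*(35/89) = -3 + 35/267 = -766/267)
1/(-3899 + p(d(0))) = 1/(-3899 - 766/267) = 1/(-1041799/267) = -267/1041799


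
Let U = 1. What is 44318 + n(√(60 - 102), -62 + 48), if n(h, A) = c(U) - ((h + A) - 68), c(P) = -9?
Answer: 44391 - I*√42 ≈ 44391.0 - 6.4807*I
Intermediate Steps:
n(h, A) = 59 - A - h (n(h, A) = -9 - ((h + A) - 68) = -9 - ((A + h) - 68) = -9 - (-68 + A + h) = -9 + (68 - A - h) = 59 - A - h)
44318 + n(√(60 - 102), -62 + 48) = 44318 + (59 - (-62 + 48) - √(60 - 102)) = 44318 + (59 - 1*(-14) - √(-42)) = 44318 + (59 + 14 - I*√42) = 44318 + (73 - I*√42) = 44391 - I*√42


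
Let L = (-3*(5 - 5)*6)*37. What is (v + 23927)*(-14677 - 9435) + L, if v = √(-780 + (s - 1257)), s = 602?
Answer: -576927824 - 24112*I*√1435 ≈ -5.7693e+8 - 9.134e+5*I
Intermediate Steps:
L = 0 (L = (-3*0*6)*37 = (0*6)*37 = 0*37 = 0)
v = I*√1435 (v = √(-780 + (602 - 1257)) = √(-780 - 655) = √(-1435) = I*√1435 ≈ 37.881*I)
(v + 23927)*(-14677 - 9435) + L = (I*√1435 + 23927)*(-14677 - 9435) + 0 = (23927 + I*√1435)*(-24112) + 0 = (-576927824 - 24112*I*√1435) + 0 = -576927824 - 24112*I*√1435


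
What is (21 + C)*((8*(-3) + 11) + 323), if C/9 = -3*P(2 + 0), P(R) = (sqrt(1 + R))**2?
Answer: -18600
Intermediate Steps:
P(R) = 1 + R
C = -81 (C = 9*(-3*(1 + (2 + 0))) = 9*(-3*(1 + 2)) = 9*(-3*3) = 9*(-9) = -81)
(21 + C)*((8*(-3) + 11) + 323) = (21 - 81)*((8*(-3) + 11) + 323) = -60*((-24 + 11) + 323) = -60*(-13 + 323) = -60*310 = -18600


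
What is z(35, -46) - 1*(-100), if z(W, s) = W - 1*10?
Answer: 125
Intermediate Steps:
z(W, s) = -10 + W (z(W, s) = W - 10 = -10 + W)
z(35, -46) - 1*(-100) = (-10 + 35) - 1*(-100) = 25 + 100 = 125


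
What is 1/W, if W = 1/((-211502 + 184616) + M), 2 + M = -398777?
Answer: -425665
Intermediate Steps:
M = -398779 (M = -2 - 398777 = -398779)
W = -1/425665 (W = 1/((-211502 + 184616) - 398779) = 1/(-26886 - 398779) = 1/(-425665) = -1/425665 ≈ -2.3493e-6)
1/W = 1/(-1/425665) = -425665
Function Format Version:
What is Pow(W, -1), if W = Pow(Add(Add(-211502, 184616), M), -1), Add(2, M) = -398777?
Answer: -425665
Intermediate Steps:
M = -398779 (M = Add(-2, -398777) = -398779)
W = Rational(-1, 425665) (W = Pow(Add(Add(-211502, 184616), -398779), -1) = Pow(Add(-26886, -398779), -1) = Pow(-425665, -1) = Rational(-1, 425665) ≈ -2.3493e-6)
Pow(W, -1) = Pow(Rational(-1, 425665), -1) = -425665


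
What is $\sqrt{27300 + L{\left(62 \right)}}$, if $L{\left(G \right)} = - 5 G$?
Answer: $\sqrt{26990} \approx 164.29$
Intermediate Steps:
$\sqrt{27300 + L{\left(62 \right)}} = \sqrt{27300 - 310} = \sqrt{26990}$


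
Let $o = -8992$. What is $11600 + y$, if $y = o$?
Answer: $2608$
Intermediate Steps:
$y = -8992$
$11600 + y = 11600 - 8992 = 2608$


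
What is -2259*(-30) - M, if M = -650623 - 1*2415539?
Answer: 3133932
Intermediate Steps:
M = -3066162 (M = -650623 - 2415539 = -3066162)
-2259*(-30) - M = -2259*(-30) - 1*(-3066162) = 67770 + 3066162 = 3133932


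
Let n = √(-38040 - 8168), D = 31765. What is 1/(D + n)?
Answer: 31765/1009061433 - 152*I*√2/1009061433 ≈ 3.148e-5 - 2.1303e-7*I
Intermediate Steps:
n = 152*I*√2 (n = √(-46208) = 152*I*√2 ≈ 214.96*I)
1/(D + n) = 1/(31765 + 152*I*√2)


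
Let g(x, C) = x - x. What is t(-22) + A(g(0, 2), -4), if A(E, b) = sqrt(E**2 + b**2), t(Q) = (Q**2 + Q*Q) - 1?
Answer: 971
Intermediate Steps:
g(x, C) = 0
t(Q) = -1 + 2*Q**2 (t(Q) = (Q**2 + Q**2) - 1 = 2*Q**2 - 1 = -1 + 2*Q**2)
t(-22) + A(g(0, 2), -4) = (-1 + 2*(-22)**2) + sqrt(0**2 + (-4)**2) = (-1 + 2*484) + sqrt(0 + 16) = (-1 + 968) + sqrt(16) = 967 + 4 = 971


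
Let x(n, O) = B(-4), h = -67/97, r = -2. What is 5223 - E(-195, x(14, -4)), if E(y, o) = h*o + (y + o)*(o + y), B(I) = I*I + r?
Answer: -2670248/97 ≈ -27528.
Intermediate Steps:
h = -67/97 (h = -67*1/97 = -67/97 ≈ -0.69072)
B(I) = -2 + I² (B(I) = I*I - 2 = I² - 2 = -2 + I²)
x(n, O) = 14 (x(n, O) = -2 + (-4)² = -2 + 16 = 14)
E(y, o) = (o + y)² - 67*o/97 (E(y, o) = -67*o/97 + (y + o)*(o + y) = -67*o/97 + (o + y)*(o + y) = -67*o/97 + (o + y)² = (o + y)² - 67*o/97)
5223 - E(-195, x(14, -4)) = 5223 - ((14 - 195)² - 67/97*14) = 5223 - ((-181)² - 938/97) = 5223 - (32761 - 938/97) = 5223 - 1*3176879/97 = 5223 - 3176879/97 = -2670248/97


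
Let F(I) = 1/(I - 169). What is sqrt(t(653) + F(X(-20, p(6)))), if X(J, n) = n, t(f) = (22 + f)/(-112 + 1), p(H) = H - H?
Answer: I*sqrt(1408294)/481 ≈ 2.4672*I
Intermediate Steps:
p(H) = 0
t(f) = -22/111 - f/111 (t(f) = (22 + f)/(-111) = (22 + f)*(-1/111) = -22/111 - f/111)
F(I) = 1/(-169 + I)
sqrt(t(653) + F(X(-20, p(6)))) = sqrt((-22/111 - 1/111*653) + 1/(-169 + 0)) = sqrt((-22/111 - 653/111) + 1/(-169)) = sqrt(-225/37 - 1/169) = sqrt(-38062/6253) = I*sqrt(1408294)/481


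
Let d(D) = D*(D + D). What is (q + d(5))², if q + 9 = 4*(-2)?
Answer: 1089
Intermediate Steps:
q = -17 (q = -9 + 4*(-2) = -9 - 8 = -17)
d(D) = 2*D² (d(D) = D*(2*D) = 2*D²)
(q + d(5))² = (-17 + 2*5²)² = (-17 + 2*25)² = (-17 + 50)² = 33² = 1089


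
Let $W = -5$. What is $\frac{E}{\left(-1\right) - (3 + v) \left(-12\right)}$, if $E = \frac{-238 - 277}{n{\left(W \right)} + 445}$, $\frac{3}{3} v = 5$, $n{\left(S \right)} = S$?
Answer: $\frac{103}{8448} \approx 0.012192$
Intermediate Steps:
$v = 5$
$E = - \frac{103}{88}$ ($E = \frac{-238 - 277}{-5 + 445} = - \frac{515}{440} = \left(-515\right) \frac{1}{440} = - \frac{103}{88} \approx -1.1705$)
$\frac{E}{\left(-1\right) - (3 + v) \left(-12\right)} = - \frac{103}{88 \left(- - (3 + 5) \left(-12\right)\right)} = - \frac{103}{88 \left(- \left(-1\right) 8 \left(-12\right)\right)} = - \frac{103}{88 \left(- \left(-8\right) \left(-12\right)\right)} = - \frac{103}{88 \left(\left(-1\right) 96\right)} = - \frac{103}{88 \left(-96\right)} = \left(- \frac{103}{88}\right) \left(- \frac{1}{96}\right) = \frac{103}{8448}$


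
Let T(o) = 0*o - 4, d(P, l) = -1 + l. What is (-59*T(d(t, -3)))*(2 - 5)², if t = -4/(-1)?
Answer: 2124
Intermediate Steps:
t = 4 (t = -4*(-1) = 4)
T(o) = -4 (T(o) = 0 - 4 = -4)
(-59*T(d(t, -3)))*(2 - 5)² = (-59*(-4))*(2 - 5)² = 236*(-3)² = 236*9 = 2124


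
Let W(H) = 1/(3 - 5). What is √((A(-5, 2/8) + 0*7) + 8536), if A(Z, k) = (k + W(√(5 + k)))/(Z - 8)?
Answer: √5770349/26 ≈ 92.391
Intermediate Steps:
W(H) = -½ (W(H) = 1/(-2) = -½)
A(Z, k) = (-½ + k)/(-8 + Z) (A(Z, k) = (k - ½)/(Z - 8) = (-½ + k)/(-8 + Z))
√((A(-5, 2/8) + 0*7) + 8536) = √(((-½ + 2/8)/(-8 - 5) + 0*7) + 8536) = √(((-½ + 2*(⅛))/(-13) + 0) + 8536) = √((-(-½ + ¼)/13 + 0) + 8536) = √((-1/13*(-¼) + 0) + 8536) = √((1/52 + 0) + 8536) = √(1/52 + 8536) = √(443873/52) = √5770349/26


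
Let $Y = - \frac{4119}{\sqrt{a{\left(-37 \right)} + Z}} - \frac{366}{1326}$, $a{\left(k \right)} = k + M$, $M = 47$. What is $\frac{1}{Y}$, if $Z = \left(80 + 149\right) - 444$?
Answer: $- \frac{2763605}{828645032206} - \frac{201176079 i \sqrt{205}}{828645032206} \approx -3.3351 \cdot 10^{-6} - 0.003476 i$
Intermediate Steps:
$a{\left(k \right)} = 47 + k$ ($a{\left(k \right)} = k + 47 = 47 + k$)
$Z = -215$ ($Z = 229 - 444 = -215$)
$Y = - \frac{61}{221} + \frac{4119 i \sqrt{205}}{205}$ ($Y = - \frac{4119}{\sqrt{\left(47 - 37\right) - 215}} - \frac{366}{1326} = - \frac{4119}{\sqrt{10 - 215}} - \frac{61}{221} = - \frac{4119}{\sqrt{-205}} - \frac{61}{221} = - \frac{4119}{i \sqrt{205}} - \frac{61}{221} = - 4119 \left(- \frac{i \sqrt{205}}{205}\right) - \frac{61}{221} = \frac{4119 i \sqrt{205}}{205} - \frac{61}{221} = - \frac{61}{221} + \frac{4119 i \sqrt{205}}{205} \approx -0.27602 + 287.68 i$)
$\frac{1}{Y} = \frac{1}{- \frac{61}{221} + \frac{4119 i \sqrt{205}}{205}}$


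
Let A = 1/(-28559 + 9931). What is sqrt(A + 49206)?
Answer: sqrt(4268649822119)/9314 ≈ 221.82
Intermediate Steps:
A = -1/18628 (A = 1/(-18628) = -1/18628 ≈ -5.3683e-5)
sqrt(A + 49206) = sqrt(-1/18628 + 49206) = sqrt(916609367/18628) = sqrt(4268649822119)/9314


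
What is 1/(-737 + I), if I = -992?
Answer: -1/1729 ≈ -0.00057837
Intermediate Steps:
1/(-737 + I) = 1/(-737 - 992) = 1/(-1729) = -1/1729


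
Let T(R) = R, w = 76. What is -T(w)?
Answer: -76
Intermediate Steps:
-T(w) = -1*76 = -76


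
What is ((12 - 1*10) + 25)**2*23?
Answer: 16767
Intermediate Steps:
((12 - 1*10) + 25)**2*23 = ((12 - 10) + 25)**2*23 = (2 + 25)**2*23 = 27**2*23 = 729*23 = 16767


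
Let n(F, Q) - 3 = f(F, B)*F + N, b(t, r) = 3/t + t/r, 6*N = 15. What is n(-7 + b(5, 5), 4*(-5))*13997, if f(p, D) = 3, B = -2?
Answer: -1497679/10 ≈ -1.4977e+5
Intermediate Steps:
N = 5/2 (N = (⅙)*15 = 5/2 ≈ 2.5000)
n(F, Q) = 11/2 + 3*F (n(F, Q) = 3 + (3*F + 5/2) = 3 + (5/2 + 3*F) = 11/2 + 3*F)
n(-7 + b(5, 5), 4*(-5))*13997 = (11/2 + 3*(-7 + (3/5 + 5/5)))*13997 = (11/2 + 3*(-7 + (3*(⅕) + 5*(⅕))))*13997 = (11/2 + 3*(-7 + (⅗ + 1)))*13997 = (11/2 + 3*(-7 + 8/5))*13997 = (11/2 + 3*(-27/5))*13997 = (11/2 - 81/5)*13997 = -107/10*13997 = -1497679/10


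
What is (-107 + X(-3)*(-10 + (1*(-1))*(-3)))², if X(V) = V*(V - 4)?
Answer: 64516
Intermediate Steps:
X(V) = V*(-4 + V)
(-107 + X(-3)*(-10 + (1*(-1))*(-3)))² = (-107 + (-3*(-4 - 3))*(-10 + (1*(-1))*(-3)))² = (-107 + (-3*(-7))*(-10 - 1*(-3)))² = (-107 + 21*(-10 + 3))² = (-107 + 21*(-7))² = (-107 - 147)² = (-254)² = 64516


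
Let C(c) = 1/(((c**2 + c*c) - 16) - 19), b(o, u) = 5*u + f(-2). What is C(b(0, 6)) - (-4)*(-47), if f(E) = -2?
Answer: -288203/1533 ≈ -188.00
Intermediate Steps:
b(o, u) = -2 + 5*u (b(o, u) = 5*u - 2 = -2 + 5*u)
C(c) = 1/(-35 + 2*c**2) (C(c) = 1/(((c**2 + c**2) - 16) - 19) = 1/((2*c**2 - 16) - 19) = 1/((-16 + 2*c**2) - 19) = 1/(-35 + 2*c**2))
C(b(0, 6)) - (-4)*(-47) = 1/(-35 + 2*(-2 + 5*6)**2) - (-4)*(-47) = 1/(-35 + 2*(-2 + 30)**2) - 1*188 = 1/(-35 + 2*28**2) - 188 = 1/(-35 + 2*784) - 188 = 1/(-35 + 1568) - 188 = 1/1533 - 188 = -288203/1533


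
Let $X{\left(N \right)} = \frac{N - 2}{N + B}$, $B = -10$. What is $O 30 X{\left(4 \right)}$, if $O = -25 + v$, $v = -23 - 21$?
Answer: $690$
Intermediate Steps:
$v = -44$ ($v = -23 - 21 = -44$)
$X{\left(N \right)} = \frac{-2 + N}{-10 + N}$ ($X{\left(N \right)} = \frac{N - 2}{N - 10} = \frac{-2 + N}{-10 + N}$)
$O = -69$ ($O = -25 - 44 = -69$)
$O 30 X{\left(4 \right)} = \left(-69\right) 30 \frac{-2 + 4}{-10 + 4} = - 2070 \frac{1}{-6} \cdot 2 = - 2070 \left(\left(- \frac{1}{6}\right) 2\right) = \left(-2070\right) \left(- \frac{1}{3}\right) = 690$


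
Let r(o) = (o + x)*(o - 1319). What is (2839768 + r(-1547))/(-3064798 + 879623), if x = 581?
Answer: -5608324/2185175 ≈ -2.5665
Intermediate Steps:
r(o) = (-1319 + o)*(581 + o) (r(o) = (o + 581)*(o - 1319) = (581 + o)*(-1319 + o) = (-1319 + o)*(581 + o))
(2839768 + r(-1547))/(-3064798 + 879623) = (2839768 + (-766339 + (-1547)² - 738*(-1547)))/(-3064798 + 879623) = (2839768 + (-766339 + 2393209 + 1141686))/(-2185175) = (2839768 + 2768556)*(-1/2185175) = 5608324*(-1/2185175) = -5608324/2185175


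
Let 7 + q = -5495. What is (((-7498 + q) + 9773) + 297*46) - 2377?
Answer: 8058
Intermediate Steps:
q = -5502 (q = -7 - 5495 = -5502)
(((-7498 + q) + 9773) + 297*46) - 2377 = (((-7498 - 5502) + 9773) + 297*46) - 2377 = ((-13000 + 9773) + 13662) - 2377 = (-3227 + 13662) - 2377 = 10435 - 2377 = 8058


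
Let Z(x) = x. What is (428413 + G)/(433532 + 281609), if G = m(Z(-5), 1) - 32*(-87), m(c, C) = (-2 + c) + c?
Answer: 431185/715141 ≈ 0.60294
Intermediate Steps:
m(c, C) = -2 + 2*c
G = 2772 (G = (-2 + 2*(-5)) - 32*(-87) = (-2 - 10) + 2784 = -12 + 2784 = 2772)
(428413 + G)/(433532 + 281609) = (428413 + 2772)/(433532 + 281609) = 431185/715141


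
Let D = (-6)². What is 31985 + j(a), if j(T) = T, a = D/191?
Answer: 6109171/191 ≈ 31985.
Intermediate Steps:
D = 36
a = 36/191 ≈ 0.18848
31985 + j(a) = 31985 + 36/191 = 6109171/191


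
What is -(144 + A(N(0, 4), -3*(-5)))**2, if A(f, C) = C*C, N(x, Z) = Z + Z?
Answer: -136161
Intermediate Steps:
N(x, Z) = 2*Z
A(f, C) = C**2
-(144 + A(N(0, 4), -3*(-5)))**2 = -(144 + (-3*(-5))**2)**2 = -(144 + 15**2)**2 = -(144 + 225)**2 = -1*369**2 = -1*136161 = -136161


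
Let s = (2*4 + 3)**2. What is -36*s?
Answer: -4356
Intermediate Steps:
s = 121 (s = (8 + 3)**2 = 11**2 = 121)
-36*s = -36*121 = -4356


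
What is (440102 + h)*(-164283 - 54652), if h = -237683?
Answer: -44316603765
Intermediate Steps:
(440102 + h)*(-164283 - 54652) = (440102 - 237683)*(-164283 - 54652) = 202419*(-218935) = -44316603765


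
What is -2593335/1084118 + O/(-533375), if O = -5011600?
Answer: 9529284031/1360568090 ≈ 7.0039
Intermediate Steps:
-2593335/1084118 + O/(-533375) = -2593335/1084118 - 5011600/(-533375) = -2593335*1/1084118 - 5011600*(-1/533375) = -2593335/1084118 + 11792/1255 = 9529284031/1360568090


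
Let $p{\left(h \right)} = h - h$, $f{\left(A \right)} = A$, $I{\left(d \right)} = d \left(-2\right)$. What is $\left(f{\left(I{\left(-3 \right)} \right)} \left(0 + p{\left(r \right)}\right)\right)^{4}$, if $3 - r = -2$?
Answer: $0$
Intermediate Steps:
$I{\left(d \right)} = - 2 d$
$r = 5$ ($r = 3 - -2 = 3 + 2 = 5$)
$p{\left(h \right)} = 0$
$\left(f{\left(I{\left(-3 \right)} \right)} \left(0 + p{\left(r \right)}\right)\right)^{4} = \left(\left(-2\right) \left(-3\right) \left(0 + 0\right)\right)^{4} = \left(6 \cdot 0\right)^{4} = 0^{4} = 0$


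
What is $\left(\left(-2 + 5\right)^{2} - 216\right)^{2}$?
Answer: $42849$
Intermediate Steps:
$\left(\left(-2 + 5\right)^{2} - 216\right)^{2} = \left(3^{2} - 216\right)^{2} = \left(9 - 216\right)^{2} = \left(-207\right)^{2} = 42849$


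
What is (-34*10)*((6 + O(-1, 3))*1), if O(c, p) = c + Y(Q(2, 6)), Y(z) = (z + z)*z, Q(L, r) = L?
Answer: -4420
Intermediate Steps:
Y(z) = 2*z² (Y(z) = (2*z)*z = 2*z²)
O(c, p) = 8 + c (O(c, p) = c + 2*2² = c + 2*4 = c + 8 = 8 + c)
(-34*10)*((6 + O(-1, 3))*1) = (-34*10)*((6 + (8 - 1))*1) = -340*(6 + 7) = -4420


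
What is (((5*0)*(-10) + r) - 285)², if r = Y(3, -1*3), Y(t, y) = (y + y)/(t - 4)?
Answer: 77841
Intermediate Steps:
Y(t, y) = 2*y/(-4 + t) (Y(t, y) = (2*y)/(-4 + t) = 2*y/(-4 + t))
r = 6 (r = 2*(-1*3)/(-4 + 3) = 2*(-3)/(-1) = 2*(-3)*(-1) = 6)
(((5*0)*(-10) + r) - 285)² = (((5*0)*(-10) + 6) - 285)² = ((0*(-10) + 6) - 285)² = ((0 + 6) - 285)² = (6 - 285)² = (-279)² = 77841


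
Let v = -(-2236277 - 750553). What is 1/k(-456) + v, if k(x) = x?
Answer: 1361994479/456 ≈ 2.9868e+6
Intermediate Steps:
v = 2986830 (v = -1*(-2986830) = 2986830)
1/k(-456) + v = 1/(-456) + 2986830 = -1/456 + 2986830 = 1361994479/456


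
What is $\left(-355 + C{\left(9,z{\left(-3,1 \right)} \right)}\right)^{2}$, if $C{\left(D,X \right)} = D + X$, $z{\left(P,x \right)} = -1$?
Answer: $120409$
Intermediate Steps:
$\left(-355 + C{\left(9,z{\left(-3,1 \right)} \right)}\right)^{2} = \left(-355 + \left(9 - 1\right)\right)^{2} = \left(-355 + 8\right)^{2} = \left(-347\right)^{2} = 120409$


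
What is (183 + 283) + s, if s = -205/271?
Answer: 126081/271 ≈ 465.24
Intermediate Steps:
s = -205/271 (s = -205*1/271 = -205/271 ≈ -0.75646)
(183 + 283) + s = (183 + 283) - 205/271 = 466 - 205/271 = 126081/271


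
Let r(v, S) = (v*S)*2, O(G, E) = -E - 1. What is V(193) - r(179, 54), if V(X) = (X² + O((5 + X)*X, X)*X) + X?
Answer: -19332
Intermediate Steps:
O(G, E) = -1 - E
r(v, S) = 2*S*v (r(v, S) = (S*v)*2 = 2*S*v)
V(X) = X + X² + X*(-1 - X) (V(X) = (X² + (-1 - X)*X) + X = (X² + X*(-1 - X)) + X = X + X² + X*(-1 - X))
V(193) - r(179, 54) = 0 - 2*54*179 = 0 - 1*19332 = 0 - 19332 = -19332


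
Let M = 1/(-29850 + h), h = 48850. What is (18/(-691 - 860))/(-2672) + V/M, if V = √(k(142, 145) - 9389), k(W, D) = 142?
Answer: 3/690712 + 19000*I*√9247 ≈ 4.3433e-6 + 1.8271e+6*I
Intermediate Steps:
V = I*√9247 (V = √(142 - 9389) = √(-9247) = I*√9247 ≈ 96.161*I)
M = 1/19000 (M = 1/(-29850 + 48850) = 1/19000 ≈ 5.2632e-5)
(18/(-691 - 860))/(-2672) + V/M = (18/(-691 - 860))/(-2672) + (I*√9247)/(1/19000) = (18/(-1551))*(-1/2672) + (I*√9247)*19000 = -1/1551*18*(-1/2672) + 19000*I*√9247 = -6/517*(-1/2672) + 19000*I*√9247 = 3/690712 + 19000*I*√9247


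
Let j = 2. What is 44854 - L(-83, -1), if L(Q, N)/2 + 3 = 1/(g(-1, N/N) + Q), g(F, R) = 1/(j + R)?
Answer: 5562643/124 ≈ 44860.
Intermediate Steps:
g(F, R) = 1/(2 + R)
L(Q, N) = -6 + 2/(⅓ + Q) (L(Q, N) = -6 + 2/(1/(2 + N/N) + Q) = -6 + 2/(1/(2 + 1) + Q) = -6 + 2/(1/3 + Q) = -6 + 2/(⅓ + Q))
44854 - L(-83, -1) = 44854 - (-18)*(-83)/(1 + 3*(-83)) = 44854 - (-18)*(-83)/(1 - 249) = 44854 - (-18)*(-83)/(-248) = 44854 - (-18)*(-83)*(-1)/248 = 44854 - 1*(-747/124) = 44854 + 747/124 = 5562643/124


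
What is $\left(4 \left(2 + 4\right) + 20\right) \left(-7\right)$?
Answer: $-308$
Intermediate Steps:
$\left(4 \left(2 + 4\right) + 20\right) \left(-7\right) = \left(4 \cdot 6 + 20\right) \left(-7\right) = \left(24 + 20\right) \left(-7\right) = 44 \left(-7\right) = -308$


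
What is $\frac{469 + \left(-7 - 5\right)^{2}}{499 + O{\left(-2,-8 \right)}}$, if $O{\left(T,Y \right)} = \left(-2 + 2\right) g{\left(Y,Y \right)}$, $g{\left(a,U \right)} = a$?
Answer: $\frac{613}{499} \approx 1.2285$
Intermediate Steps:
$O{\left(T,Y \right)} = 0$ ($O{\left(T,Y \right)} = \left(-2 + 2\right) Y = 0 Y = 0$)
$\frac{469 + \left(-7 - 5\right)^{2}}{499 + O{\left(-2,-8 \right)}} = \frac{469 + \left(-7 - 5\right)^{2}}{499 + 0} = \frac{469 + \left(-12\right)^{2}}{499} = \left(469 + 144\right) \frac{1}{499} = 613 \cdot \frac{1}{499} = \frac{613}{499}$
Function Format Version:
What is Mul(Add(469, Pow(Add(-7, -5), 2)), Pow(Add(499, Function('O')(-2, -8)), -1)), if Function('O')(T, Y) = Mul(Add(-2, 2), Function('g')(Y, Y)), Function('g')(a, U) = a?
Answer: Rational(613, 499) ≈ 1.2285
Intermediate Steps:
Function('O')(T, Y) = 0 (Function('O')(T, Y) = Mul(Add(-2, 2), Y) = Mul(0, Y) = 0)
Mul(Add(469, Pow(Add(-7, -5), 2)), Pow(Add(499, Function('O')(-2, -8)), -1)) = Mul(Add(469, Pow(Add(-7, -5), 2)), Pow(Add(499, 0), -1)) = Mul(Add(469, Pow(-12, 2)), Pow(499, -1)) = Mul(Add(469, 144), Rational(1, 499)) = Mul(613, Rational(1, 499)) = Rational(613, 499)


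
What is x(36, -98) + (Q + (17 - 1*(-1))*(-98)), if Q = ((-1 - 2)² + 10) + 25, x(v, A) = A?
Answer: -1818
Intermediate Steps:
Q = 44 (Q = ((-3)² + 10) + 25 = (9 + 10) + 25 = 19 + 25 = 44)
x(36, -98) + (Q + (17 - 1*(-1))*(-98)) = -98 + (44 + (17 - 1*(-1))*(-98)) = -98 + (44 + (17 + 1)*(-98)) = -98 + (44 + 18*(-98)) = -98 + (44 - 1764) = -98 - 1720 = -1818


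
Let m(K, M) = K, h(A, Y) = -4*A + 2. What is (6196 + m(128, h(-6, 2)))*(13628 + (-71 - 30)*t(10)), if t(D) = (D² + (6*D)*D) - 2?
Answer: -359645880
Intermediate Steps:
t(D) = -2 + 7*D² (t(D) = (D² + 6*D²) - 2 = 7*D² - 2 = -2 + 7*D²)
h(A, Y) = 2 - 4*A
(6196 + m(128, h(-6, 2)))*(13628 + (-71 - 30)*t(10)) = (6196 + 128)*(13628 + (-71 - 30)*(-2 + 7*10²)) = 6324*(13628 - 101*(-2 + 7*100)) = 6324*(13628 - 101*(-2 + 700)) = 6324*(13628 - 101*698) = 6324*(13628 - 70498) = 6324*(-56870) = -359645880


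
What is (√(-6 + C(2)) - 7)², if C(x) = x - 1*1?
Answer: (7 - I*√5)² ≈ 44.0 - 31.305*I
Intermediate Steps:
C(x) = -1 + x (C(x) = x - 1 = -1 + x)
(√(-6 + C(2)) - 7)² = (√(-6 + (-1 + 2)) - 7)² = (√(-6 + 1) - 7)² = (√(-5) - 7)² = (I*√5 - 7)² = (-7 + I*√5)²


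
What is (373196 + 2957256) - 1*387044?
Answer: 2943408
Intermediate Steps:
(373196 + 2957256) - 1*387044 = 3330452 - 387044 = 2943408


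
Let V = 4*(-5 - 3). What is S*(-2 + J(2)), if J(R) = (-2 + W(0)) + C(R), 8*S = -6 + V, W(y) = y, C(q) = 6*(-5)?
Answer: 323/2 ≈ 161.50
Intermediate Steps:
C(q) = -30
V = -32 (V = 4*(-8) = -32)
S = -19/4 (S = (-6 - 32)/8 = (⅛)*(-38) = -19/4 ≈ -4.7500)
J(R) = -32 (J(R) = (-2 + 0) - 30 = -2 - 30 = -32)
S*(-2 + J(2)) = -19*(-2 - 32)/4 = -19/4*(-34) = 323/2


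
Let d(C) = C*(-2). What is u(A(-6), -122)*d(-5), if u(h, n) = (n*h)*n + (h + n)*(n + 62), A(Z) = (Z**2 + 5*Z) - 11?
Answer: -668000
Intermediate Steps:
A(Z) = -11 + Z**2 + 5*Z
u(h, n) = h*n**2 + (62 + n)*(h + n) (u(h, n) = (h*n)*n + (h + n)*(62 + n) = h*n**2 + (62 + n)*(h + n))
d(C) = -2*C
u(A(-6), -122)*d(-5) = ((-122)**2 + 62*(-11 + (-6)**2 + 5*(-6)) + 62*(-122) + (-11 + (-6)**2 + 5*(-6))*(-122) + (-11 + (-6)**2 + 5*(-6))*(-122)**2)*(-2*(-5)) = (14884 + 62*(-11 + 36 - 30) - 7564 + (-11 + 36 - 30)*(-122) + (-11 + 36 - 30)*14884)*10 = (14884 + 62*(-5) - 7564 - 5*(-122) - 5*14884)*10 = (14884 - 310 - 7564 + 610 - 74420)*10 = -66800*10 = -668000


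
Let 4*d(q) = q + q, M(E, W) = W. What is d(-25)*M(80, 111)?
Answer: -2775/2 ≈ -1387.5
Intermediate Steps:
d(q) = q/2 (d(q) = (q + q)/4 = (2*q)/4 = q/2)
d(-25)*M(80, 111) = ((½)*(-25))*111 = -25/2*111 = -2775/2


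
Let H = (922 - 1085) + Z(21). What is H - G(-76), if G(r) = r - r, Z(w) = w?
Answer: -142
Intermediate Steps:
G(r) = 0
H = -142 (H = (922 - 1085) + 21 = -163 + 21 = -142)
H - G(-76) = -142 - 1*0 = -142 + 0 = -142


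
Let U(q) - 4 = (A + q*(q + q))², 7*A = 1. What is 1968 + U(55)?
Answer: 1793703829/49 ≈ 3.6606e+7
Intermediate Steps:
A = ⅐ (A = (⅐)*1 = ⅐ ≈ 0.14286)
U(q) = 4 + (⅐ + 2*q²)² (U(q) = 4 + (⅐ + q*(q + q))² = 4 + (⅐ + q*(2*q))² = 4 + (⅐ + 2*q²)²)
1968 + U(55) = 1968 + (4 + (1 + 14*55²)²/49) = 1968 + (4 + (1 + 14*3025)²/49) = 1968 + (4 + (1 + 42350)²/49) = 1968 + (4 + (1/49)*42351²) = 1968 + (4 + (1/49)*1793607201) = 1968 + (4 + 1793607201/49) = 1968 + 1793607397/49 = 1793703829/49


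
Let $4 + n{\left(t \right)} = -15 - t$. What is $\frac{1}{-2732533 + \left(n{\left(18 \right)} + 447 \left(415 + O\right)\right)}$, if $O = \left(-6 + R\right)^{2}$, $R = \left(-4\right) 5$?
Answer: $- \frac{1}{2244893} \approx -4.4546 \cdot 10^{-7}$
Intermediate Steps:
$R = -20$
$O = 676$ ($O = \left(-6 - 20\right)^{2} = \left(-26\right)^{2} = 676$)
$n{\left(t \right)} = -19 - t$ ($n{\left(t \right)} = -4 - \left(15 + t\right) = -19 - t$)
$\frac{1}{-2732533 + \left(n{\left(18 \right)} + 447 \left(415 + O\right)\right)} = \frac{1}{-2732533 + \left(\left(-19 - 18\right) + 447 \left(415 + 676\right)\right)} = \frac{1}{-2732533 + \left(\left(-19 - 18\right) + 447 \cdot 1091\right)} = \frac{1}{-2732533 + \left(-37 + 487677\right)} = \frac{1}{-2732533 + 487640} = \frac{1}{-2244893} = - \frac{1}{2244893}$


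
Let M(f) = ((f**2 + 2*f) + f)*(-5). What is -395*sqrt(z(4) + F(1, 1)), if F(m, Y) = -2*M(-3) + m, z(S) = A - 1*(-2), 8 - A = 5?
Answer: -395*sqrt(6) ≈ -967.55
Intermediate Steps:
A = 3 (A = 8 - 1*5 = 8 - 5 = 3)
z(S) = 5 (z(S) = 3 - 1*(-2) = 3 + 2 = 5)
M(f) = -15*f - 5*f**2 (M(f) = (f**2 + 3*f)*(-5) = -15*f - 5*f**2)
F(m, Y) = m (F(m, Y) = -(-10)*(-3)*(3 - 3) + m = -(-10)*(-3)*0 + m = -2*0 + m = 0 + m = m)
-395*sqrt(z(4) + F(1, 1)) = -395*sqrt(5 + 1) = -395*sqrt(6)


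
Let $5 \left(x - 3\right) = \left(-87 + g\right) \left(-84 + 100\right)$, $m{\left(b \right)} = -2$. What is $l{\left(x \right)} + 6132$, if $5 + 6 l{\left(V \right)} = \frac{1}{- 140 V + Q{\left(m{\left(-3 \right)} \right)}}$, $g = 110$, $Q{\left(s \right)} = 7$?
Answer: $\frac{65707713}{10717} \approx 6131.2$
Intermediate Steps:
$x = \frac{383}{5}$ ($x = 3 + \frac{\left(-87 + 110\right) \left(-84 + 100\right)}{5} = 3 + \frac{23 \cdot 16}{5} = 3 + \frac{1}{5} \cdot 368 = 3 + \frac{368}{5} = \frac{383}{5} \approx 76.6$)
$l{\left(V \right)} = - \frac{5}{6} + \frac{1}{6 \left(7 - 140 V\right)}$ ($l{\left(V \right)} = - \frac{5}{6} + \frac{1}{6 \left(- 140 V + 7\right)} = - \frac{5}{6} + \frac{1}{6 \left(7 - 140 V\right)}$)
$l{\left(x \right)} + 6132 = \frac{17 - 26810}{21 \left(-1 + 20 \cdot \frac{383}{5}\right)} + 6132 = \frac{17 - 26810}{21 \left(-1 + 1532\right)} + 6132 = \frac{1}{21} \cdot \frac{1}{1531} \left(-26793\right) + 6132 = - \frac{8931}{10717} + 6132 = \frac{65707713}{10717}$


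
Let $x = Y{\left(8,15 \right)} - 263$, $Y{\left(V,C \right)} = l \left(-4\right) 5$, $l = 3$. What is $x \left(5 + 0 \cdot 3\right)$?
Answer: $-1615$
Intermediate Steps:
$Y{\left(V,C \right)} = -60$ ($Y{\left(V,C \right)} = 3 \left(-4\right) 5 = \left(-12\right) 5 = -60$)
$x = -323$ ($x = -60 - 263 = -323$)
$x \left(5 + 0 \cdot 3\right) = - 323 \left(5 + 0 \cdot 3\right) = - 323 \left(5 + 0\right) = \left(-323\right) 5 = -1615$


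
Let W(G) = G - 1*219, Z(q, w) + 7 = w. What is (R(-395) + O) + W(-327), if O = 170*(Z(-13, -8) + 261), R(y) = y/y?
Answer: 41275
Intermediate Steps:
Z(q, w) = -7 + w
R(y) = 1
O = 41820 (O = 170*((-7 - 8) + 261) = 170*(-15 + 261) = 170*246 = 41820)
W(G) = -219 + G (W(G) = G - 219 = -219 + G)
(R(-395) + O) + W(-327) = (1 + 41820) + (-219 - 327) = 41821 - 546 = 41275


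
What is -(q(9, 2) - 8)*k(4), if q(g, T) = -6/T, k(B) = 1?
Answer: 11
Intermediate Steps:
-(q(9, 2) - 8)*k(4) = -(-6/2 - 8) = -(-6*½ - 8) = -(-3 - 8) = -(-11) = -1*(-11) = 11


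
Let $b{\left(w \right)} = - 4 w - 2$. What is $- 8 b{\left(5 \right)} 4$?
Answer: $704$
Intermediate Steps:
$b{\left(w \right)} = -2 - 4 w$
$- 8 b{\left(5 \right)} 4 = - 8 \left(-2 - 20\right) 4 = \left(-8\right) \left(-22\right) 4 = 176 \cdot 4 = 704$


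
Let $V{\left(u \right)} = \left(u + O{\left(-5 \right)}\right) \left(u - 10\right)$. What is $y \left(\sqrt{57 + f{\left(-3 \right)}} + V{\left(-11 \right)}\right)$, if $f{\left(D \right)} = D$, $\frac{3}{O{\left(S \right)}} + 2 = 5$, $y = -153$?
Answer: $-32130 - 459 \sqrt{6} \approx -33254.0$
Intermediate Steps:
$O{\left(S \right)} = 1$ ($O{\left(S \right)} = \frac{3}{-2 + 5} = \frac{3}{3} = 3 \cdot \frac{1}{3} = 1$)
$V{\left(u \right)} = \left(1 + u\right) \left(-10 + u\right)$ ($V{\left(u \right)} = \left(u + 1\right) \left(u - 10\right) = \left(1 + u\right) \left(-10 + u\right)$)
$y \left(\sqrt{57 + f{\left(-3 \right)}} + V{\left(-11 \right)}\right) = - 153 \left(\sqrt{57 - 3} - \left(-89 - 121\right)\right) = - 153 \left(\sqrt{54} + \left(-10 + 121 + 99\right)\right) = - 153 \left(3 \sqrt{6} + 210\right) = - 153 \left(210 + 3 \sqrt{6}\right) = -32130 - 459 \sqrt{6}$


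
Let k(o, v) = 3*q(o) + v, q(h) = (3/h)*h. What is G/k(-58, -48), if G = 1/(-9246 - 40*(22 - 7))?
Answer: 1/383994 ≈ 2.6042e-6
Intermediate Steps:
q(h) = 3
k(o, v) = 9 + v (k(o, v) = 3*3 + v = 9 + v)
G = -1/9846 (G = 1/(-9246 - 40*15) = 1/(-9246 - 600) = 1/(-9846) = -1/9846 ≈ -0.00010156)
G/k(-58, -48) = -1/(9846*(9 - 48)) = -1/9846/(-39) = -1/9846*(-1/39) = 1/383994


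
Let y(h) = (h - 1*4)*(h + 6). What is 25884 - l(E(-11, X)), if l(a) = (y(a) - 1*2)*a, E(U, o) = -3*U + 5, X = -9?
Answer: -30888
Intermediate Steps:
E(U, o) = 5 - 3*U
y(h) = (-4 + h)*(6 + h) (y(h) = (h - 4)*(6 + h) = (-4 + h)*(6 + h))
l(a) = a*(-26 + a² + 2*a) (l(a) = ((-24 + a² + 2*a) - 1*2)*a = ((-24 + a² + 2*a) - 2)*a = (-26 + a² + 2*a)*a = a*(-26 + a² + 2*a))
25884 - l(E(-11, X)) = 25884 - (5 - 3*(-11))*(-26 + (5 - 3*(-11))² + 2*(5 - 3*(-11))) = 25884 - (5 + 33)*(-26 + (5 + 33)² + 2*(5 + 33)) = 25884 - 38*(-26 + 38² + 2*38) = 25884 - 38*(-26 + 1444 + 76) = 25884 - 38*1494 = 25884 - 1*56772 = 25884 - 56772 = -30888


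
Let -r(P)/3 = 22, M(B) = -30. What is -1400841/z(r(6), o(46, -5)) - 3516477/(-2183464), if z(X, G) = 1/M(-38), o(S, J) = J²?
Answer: 91760580313197/2183464 ≈ 4.2025e+7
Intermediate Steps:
r(P) = -66 (r(P) = -3*22 = -66)
z(X, G) = -1/30 (z(X, G) = 1/(-30) = -1/30)
-1400841/z(r(6), o(46, -5)) - 3516477/(-2183464) = -1400841/(-1/30) - 3516477/(-2183464) = -1400841*(-30) - 3516477*(-1/2183464) = 42025230 + 3516477/2183464 = 91760580313197/2183464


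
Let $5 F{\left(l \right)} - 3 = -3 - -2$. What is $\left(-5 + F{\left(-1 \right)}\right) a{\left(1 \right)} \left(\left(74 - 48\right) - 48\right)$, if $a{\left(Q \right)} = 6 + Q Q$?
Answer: $\frac{3542}{5} \approx 708.4$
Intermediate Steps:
$F{\left(l \right)} = \frac{2}{5}$ ($F{\left(l \right)} = \frac{3}{5} + \frac{-3 - -2}{5} = \frac{3}{5} + \frac{-3 + 2}{5} = \frac{3}{5} + \frac{1}{5} \left(-1\right) = \frac{3}{5} - \frac{1}{5} = \frac{2}{5}$)
$a{\left(Q \right)} = 6 + Q^{2}$
$\left(-5 + F{\left(-1 \right)}\right) a{\left(1 \right)} \left(\left(74 - 48\right) - 48\right) = \left(-5 + \frac{2}{5}\right) \left(6 + 1^{2}\right) \left(\left(74 - 48\right) - 48\right) = - \frac{23 \left(6 + 1\right)}{5} \left(26 - 48\right) = \left(- \frac{23}{5}\right) 7 \left(-22\right) = \left(- \frac{161}{5}\right) \left(-22\right) = \frac{3542}{5}$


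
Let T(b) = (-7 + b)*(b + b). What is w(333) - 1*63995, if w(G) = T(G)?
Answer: 153121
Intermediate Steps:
T(b) = 2*b*(-7 + b) (T(b) = (-7 + b)*(2*b) = 2*b*(-7 + b))
w(G) = 2*G*(-7 + G)
w(333) - 1*63995 = 2*333*(-7 + 333) - 1*63995 = 2*333*326 - 63995 = 217116 - 63995 = 153121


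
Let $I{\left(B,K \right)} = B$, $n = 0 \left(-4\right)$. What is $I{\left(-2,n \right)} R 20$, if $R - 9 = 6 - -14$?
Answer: $-1160$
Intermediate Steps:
$R = 29$ ($R = 9 + \left(6 - -14\right) = 9 + \left(6 + 14\right) = 9 + 20 = 29$)
$n = 0$
$I{\left(-2,n \right)} R 20 = \left(-2\right) 29 \cdot 20 = \left(-58\right) 20 = -1160$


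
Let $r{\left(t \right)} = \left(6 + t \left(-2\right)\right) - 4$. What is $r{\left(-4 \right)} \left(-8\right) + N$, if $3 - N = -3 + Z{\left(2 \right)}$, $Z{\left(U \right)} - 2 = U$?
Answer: $-78$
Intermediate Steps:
$Z{\left(U \right)} = 2 + U$
$N = 2$ ($N = 3 - \left(-3 + \left(2 + 2\right)\right) = 3 - \left(-3 + 4\right) = 3 - 1 = 2$)
$r{\left(t \right)} = 2 - 2 t$ ($r{\left(t \right)} = \left(6 - 2 t\right) - 4 = 2 - 2 t$)
$r{\left(-4 \right)} \left(-8\right) + N = \left(2 - -8\right) \left(-8\right) + 2 = \left(2 + 8\right) \left(-8\right) + 2 = 10 \left(-8\right) + 2 = -80 + 2 = -78$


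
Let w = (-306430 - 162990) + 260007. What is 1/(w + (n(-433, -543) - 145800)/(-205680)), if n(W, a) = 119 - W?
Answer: -4285/897331679 ≈ -4.7753e-6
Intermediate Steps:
w = -209413 (w = -469420 + 260007 = -209413)
1/(w + (n(-433, -543) - 145800)/(-205680)) = 1/(-209413 + ((119 - 1*(-433)) - 145800)/(-205680)) = 1/(-209413 + ((119 + 433) - 145800)*(-1/205680)) = 1/(-209413 + (552 - 145800)*(-1/205680)) = 1/(-209413 - 145248*(-1/205680)) = 1/(-209413 + 3026/4285) = 1/(-897331679/4285) = -4285/897331679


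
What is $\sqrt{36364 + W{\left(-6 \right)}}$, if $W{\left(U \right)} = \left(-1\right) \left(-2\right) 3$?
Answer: $\sqrt{36370} \approx 190.71$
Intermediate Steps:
$W{\left(U \right)} = 6$ ($W{\left(U \right)} = 2 \cdot 3 = 6$)
$\sqrt{36364 + W{\left(-6 \right)}} = \sqrt{36364 + 6} = \sqrt{36370}$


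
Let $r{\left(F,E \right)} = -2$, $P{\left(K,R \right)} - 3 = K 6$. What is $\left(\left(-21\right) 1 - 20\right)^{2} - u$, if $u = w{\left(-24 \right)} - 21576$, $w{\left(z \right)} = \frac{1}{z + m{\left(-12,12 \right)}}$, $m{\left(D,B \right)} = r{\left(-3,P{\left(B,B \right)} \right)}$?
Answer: $\frac{604683}{26} \approx 23257.0$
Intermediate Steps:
$P{\left(K,R \right)} = 3 + 6 K$ ($P{\left(K,R \right)} = 3 + K 6 = 3 + 6 K$)
$m{\left(D,B \right)} = -2$
$w{\left(z \right)} = \frac{1}{-2 + z}$ ($w{\left(z \right)} = \frac{1}{z - 2} = \frac{1}{-2 + z}$)
$u = - \frac{560977}{26}$ ($u = \frac{1}{-2 - 24} - 21576 = \frac{1}{-26} - 21576 = - \frac{1}{26} - 21576 = - \frac{560977}{26} \approx -21576.0$)
$\left(\left(-21\right) 1 - 20\right)^{2} - u = \left(\left(-21\right) 1 - 20\right)^{2} - - \frac{560977}{26} = \left(-21 - 20\right)^{2} + \frac{560977}{26} = \left(-41\right)^{2} + \frac{560977}{26} = 1681 + \frac{560977}{26} = \frac{604683}{26}$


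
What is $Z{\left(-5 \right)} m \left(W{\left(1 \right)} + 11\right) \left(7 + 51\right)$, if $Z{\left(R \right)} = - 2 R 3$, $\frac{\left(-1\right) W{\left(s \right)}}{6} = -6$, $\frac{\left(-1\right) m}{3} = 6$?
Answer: $-1472040$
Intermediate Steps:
$m = -18$ ($m = \left(-3\right) 6 = -18$)
$W{\left(s \right)} = 36$ ($W{\left(s \right)} = \left(-6\right) \left(-6\right) = 36$)
$Z{\left(R \right)} = - 6 R$
$Z{\left(-5 \right)} m \left(W{\left(1 \right)} + 11\right) \left(7 + 51\right) = \left(-6\right) \left(-5\right) \left(-18\right) \left(36 + 11\right) \left(7 + 51\right) = 30 \left(-18\right) 47 \cdot 58 = \left(-540\right) 2726 = -1472040$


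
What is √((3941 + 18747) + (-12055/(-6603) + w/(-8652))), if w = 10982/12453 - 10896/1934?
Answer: √676404705475473874223847952178/5459938175706 ≈ 150.63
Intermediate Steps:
w = -57224350/12042051 (w = 10982*(1/12453) - 10896*1/1934 = 10982/12453 - 5448/967 = -57224350/12042051 ≈ -4.7520)
√((3941 + 18747) + (-12055/(-6603) + w/(-8652))) = √((3941 + 18747) + (-12055/(-6603) - 57224350/12042051/(-8652))) = √(22688 + (-12055*(-1/6603) - 57224350/12042051*(-1/8652))) = √(22688 + (12055/6603 + 28612175/52093912626)) = √(22688 + 209393680965985/114658701689826) = √(2601586017619738273/114658701689826) = √676404705475473874223847952178/5459938175706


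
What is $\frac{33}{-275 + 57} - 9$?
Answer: $- \frac{1995}{218} \approx -9.1514$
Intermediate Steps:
$\frac{33}{-275 + 57} - 9 = \frac{33}{-218} - 9 = 33 \left(- \frac{1}{218}\right) - 9 = - \frac{33}{218} - 9 = - \frac{1995}{218}$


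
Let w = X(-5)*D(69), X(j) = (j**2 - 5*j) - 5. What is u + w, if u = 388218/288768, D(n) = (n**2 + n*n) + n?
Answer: 20771868863/48128 ≈ 4.3160e+5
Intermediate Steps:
D(n) = n + 2*n**2 (D(n) = (n**2 + n**2) + n = 2*n**2 + n = n + 2*n**2)
X(j) = -5 + j**2 - 5*j
u = 64703/48128 (u = 388218*(1/288768) = 64703/48128 ≈ 1.3444)
w = 431595 (w = (-5 + (-5)**2 - 5*(-5))*(69*(1 + 2*69)) = (-5 + 25 + 25)*(69*(1 + 138)) = 45*(69*139) = 45*9591 = 431595)
u + w = 64703/48128 + 431595 = 20771868863/48128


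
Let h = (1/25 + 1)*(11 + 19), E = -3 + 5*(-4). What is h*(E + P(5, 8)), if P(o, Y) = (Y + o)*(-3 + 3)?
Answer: -3588/5 ≈ -717.60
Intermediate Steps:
P(o, Y) = 0 (P(o, Y) = (Y + o)*0 = 0)
E = -23 (E = -3 - 20 = -23)
h = 156/5 (h = (1/25 + 1)*30 = (26/25)*30 = 156/5 ≈ 31.200)
h*(E + P(5, 8)) = 156*(-23 + 0)/5 = (156/5)*(-23) = -3588/5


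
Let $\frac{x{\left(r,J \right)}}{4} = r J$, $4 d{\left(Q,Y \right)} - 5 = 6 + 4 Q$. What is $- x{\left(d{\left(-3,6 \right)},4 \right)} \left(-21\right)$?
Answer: $-84$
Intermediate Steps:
$d{\left(Q,Y \right)} = \frac{11}{4} + Q$ ($d{\left(Q,Y \right)} = \frac{5}{4} + \frac{6 + 4 Q}{4} = \frac{5}{4} + \left(\frac{3}{2} + Q\right) = \frac{11}{4} + Q$)
$x{\left(r,J \right)} = 4 J r$ ($x{\left(r,J \right)} = 4 r J = 4 J r$)
$- x{\left(d{\left(-3,6 \right)},4 \right)} \left(-21\right) = - 4 \cdot 4 \left(\frac{11}{4} - 3\right) \left(-21\right) = - \frac{4 \cdot 4 \left(-1\right)}{4} \left(-21\right) = \left(-1\right) \left(-4\right) \left(-21\right) = 4 \left(-21\right) = -84$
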